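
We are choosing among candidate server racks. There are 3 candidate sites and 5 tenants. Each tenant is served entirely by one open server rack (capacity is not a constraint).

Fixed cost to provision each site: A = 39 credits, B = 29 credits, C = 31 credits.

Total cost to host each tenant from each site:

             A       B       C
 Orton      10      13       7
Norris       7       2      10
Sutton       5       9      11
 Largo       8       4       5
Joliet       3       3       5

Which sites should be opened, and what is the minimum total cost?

Open B only; minimum total cost 60.

For any fixed open set, each tenant goes to its cheapest open site; total = fixed + service.
{B}: Orton→B 13, Norris→B 2, Sutton→B 9, Largo→B 4, Joliet→B 3. Service 31; fixed 29; total 60.
{C}: Orton→C 7, Norris→C 10, Sutton→C 11, Largo→C 5, Joliet→C 5. Service 38; fixed 31; total 69.
{A}: service 33 + fixed 39 = 72
{A, B, C}: service 21 + fixed 99 = 120
No other subset beats 60.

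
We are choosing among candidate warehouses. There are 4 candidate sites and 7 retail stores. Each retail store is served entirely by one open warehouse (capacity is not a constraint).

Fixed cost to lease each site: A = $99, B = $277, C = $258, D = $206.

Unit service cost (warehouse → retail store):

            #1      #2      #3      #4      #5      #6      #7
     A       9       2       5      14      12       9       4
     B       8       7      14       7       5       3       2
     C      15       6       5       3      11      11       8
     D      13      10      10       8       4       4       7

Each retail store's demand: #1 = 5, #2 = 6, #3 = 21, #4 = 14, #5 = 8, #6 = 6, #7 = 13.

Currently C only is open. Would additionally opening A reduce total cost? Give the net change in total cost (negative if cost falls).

Current service cost with {C}: 516.
Adding A: each retail store re-picks its cheapest; new service cost 398, saving 118.
Extra fixed cost: 99. Net change = 99 − 118 = -19.
(Totals: 774 → 755.)

Yes — net change −19 (cost falls by 19).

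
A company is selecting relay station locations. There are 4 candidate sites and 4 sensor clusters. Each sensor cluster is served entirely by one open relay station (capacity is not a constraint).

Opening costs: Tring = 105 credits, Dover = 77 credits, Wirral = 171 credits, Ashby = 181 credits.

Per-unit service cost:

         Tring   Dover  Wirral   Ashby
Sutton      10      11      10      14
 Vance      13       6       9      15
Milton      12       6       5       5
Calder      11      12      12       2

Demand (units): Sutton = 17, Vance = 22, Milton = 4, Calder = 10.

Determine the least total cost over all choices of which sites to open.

For any fixed open set, each sensor cluster goes to its cheapest open site; total = fixed + service.
{Dover}: Sutton→Dover 11·17=187, Vance→Dover 6·22=132, Milton→Dover 6·4=24, Calder→Dover 12·10=120. Service 463; fixed 77; total 540.
{Dover, Ashby}: service 359 + fixed 258 = 617
{Tring, Dover}: service 436 + fixed 182 = 618
{Tring, Dover, Wirral, Ashby}: service 342 + fixed 534 = 876
No other subset beats 540.

Minimum total cost: 540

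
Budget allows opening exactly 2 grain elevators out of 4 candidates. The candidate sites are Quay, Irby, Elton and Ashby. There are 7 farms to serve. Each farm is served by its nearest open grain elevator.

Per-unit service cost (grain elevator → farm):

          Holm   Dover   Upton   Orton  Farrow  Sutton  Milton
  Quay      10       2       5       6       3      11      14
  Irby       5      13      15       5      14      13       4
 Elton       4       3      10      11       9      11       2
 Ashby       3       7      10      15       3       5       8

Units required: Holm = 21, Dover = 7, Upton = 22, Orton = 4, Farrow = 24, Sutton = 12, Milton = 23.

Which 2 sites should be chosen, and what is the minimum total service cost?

Choose Quay and Elton; total service cost 482.

With exactly 2 open, each farm uses its cheapest among the chosen.
{Quay, Elton}: Holm→Elton 4·21=84, Dover→Quay 2·7=14, Upton→Quay 5·22=110, Orton→Quay 6·4=24, Farrow→Quay 3·24=72, Sutton→Quay 11·12=132, Milton→Elton 2·23=46. Service cost 482.
{Elton, Ashby}: service cost 526
{Quay, Ashby}: service cost 527
Among all 6 size-2 choices, {Quay, Elton} is lowest.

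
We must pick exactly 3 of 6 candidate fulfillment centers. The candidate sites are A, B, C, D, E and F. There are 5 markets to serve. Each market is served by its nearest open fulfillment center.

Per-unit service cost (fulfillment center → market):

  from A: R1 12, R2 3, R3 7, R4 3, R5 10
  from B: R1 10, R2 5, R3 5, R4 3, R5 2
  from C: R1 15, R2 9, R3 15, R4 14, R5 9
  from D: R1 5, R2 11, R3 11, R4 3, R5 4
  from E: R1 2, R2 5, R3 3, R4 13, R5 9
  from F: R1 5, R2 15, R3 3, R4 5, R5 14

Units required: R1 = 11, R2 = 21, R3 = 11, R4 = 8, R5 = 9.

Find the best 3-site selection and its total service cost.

Choose A, B and E; total service cost 160.

With exactly 3 open, each market uses its cheapest among the chosen.
{A, B, E}: R1→E 2·11=22, R2→A 3·21=63, R3→E 3·11=33, R4→A 3·8=24, R5→B 2·9=18. Service cost 160.
{A, D, E}: service cost 178
{A, B, F}: service cost 193
Among all 20 size-3 choices, {A, B, E} is lowest.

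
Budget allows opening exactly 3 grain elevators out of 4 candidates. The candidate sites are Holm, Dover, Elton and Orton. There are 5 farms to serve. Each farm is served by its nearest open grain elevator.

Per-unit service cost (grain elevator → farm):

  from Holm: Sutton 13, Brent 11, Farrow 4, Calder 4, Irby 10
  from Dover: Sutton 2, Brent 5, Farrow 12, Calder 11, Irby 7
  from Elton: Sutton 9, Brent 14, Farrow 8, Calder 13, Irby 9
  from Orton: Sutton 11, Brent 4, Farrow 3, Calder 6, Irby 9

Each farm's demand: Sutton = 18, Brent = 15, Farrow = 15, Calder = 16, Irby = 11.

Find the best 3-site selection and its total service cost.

With exactly 3 open, each farm uses its cheapest among the chosen.
{Holm, Dover, Orton}: Sutton→Dover 2·18=36, Brent→Orton 4·15=60, Farrow→Orton 3·15=45, Calder→Holm 4·16=64, Irby→Dover 7·11=77. Service cost 282.
{Holm, Dover, Elton}: service cost 312
{Dover, Elton, Orton}: service cost 314
Among all 4 size-3 choices, {Holm, Dover, Orton} is lowest.

Choose Holm, Dover and Orton; total service cost 282.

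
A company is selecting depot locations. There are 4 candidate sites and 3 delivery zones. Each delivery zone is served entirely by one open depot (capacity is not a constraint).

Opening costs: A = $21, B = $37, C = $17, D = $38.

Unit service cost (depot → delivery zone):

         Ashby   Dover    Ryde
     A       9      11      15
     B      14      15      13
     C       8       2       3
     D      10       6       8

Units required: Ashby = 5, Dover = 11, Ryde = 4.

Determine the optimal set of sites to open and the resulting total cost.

For any fixed open set, each delivery zone goes to its cheapest open site; total = fixed + service.
{C}: Ashby→C 8·5=40, Dover→C 2·11=22, Ryde→C 3·4=12. Service 74; fixed 17; total 91.
{A, C}: service 74 + fixed 38 = 112
{B, C}: Ashby→C 8·5=40, Dover→C 2·11=22, Ryde→C 3·4=12. Service 74; fixed 54; total 128.
{A, B, C, D}: service 74 + fixed 113 = 187
(All 15 nonempty subsets were checked; C only is lowest.)

Open C only; minimum total cost 91.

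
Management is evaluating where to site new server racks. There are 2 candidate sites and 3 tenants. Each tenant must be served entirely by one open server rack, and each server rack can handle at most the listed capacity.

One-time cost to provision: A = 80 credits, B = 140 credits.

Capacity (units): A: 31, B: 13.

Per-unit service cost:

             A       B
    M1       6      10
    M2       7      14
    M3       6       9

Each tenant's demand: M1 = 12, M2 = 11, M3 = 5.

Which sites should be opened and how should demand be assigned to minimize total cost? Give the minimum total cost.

Minimum total cost: 259

Open {A}: M1→A 6·12=72, M2→A 7·11=77, M3→A 6·5=30.
Loads: A carries 28/31. Service 179; fixed 80; total 259.
Next best feasible plan costs 399.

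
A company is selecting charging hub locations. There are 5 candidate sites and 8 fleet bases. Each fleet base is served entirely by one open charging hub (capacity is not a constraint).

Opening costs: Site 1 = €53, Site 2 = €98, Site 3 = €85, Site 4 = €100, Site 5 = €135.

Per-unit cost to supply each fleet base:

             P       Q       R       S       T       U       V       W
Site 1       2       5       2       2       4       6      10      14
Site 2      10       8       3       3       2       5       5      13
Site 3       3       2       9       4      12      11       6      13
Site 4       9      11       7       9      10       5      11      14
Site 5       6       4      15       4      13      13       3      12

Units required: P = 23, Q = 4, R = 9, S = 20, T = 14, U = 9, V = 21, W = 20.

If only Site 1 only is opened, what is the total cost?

Total cost: 777

Each fleet base is assigned to its cheapest site among the open ones.
{Site 1}: P→Site 1 2·23=46, Q→Site 1 5·4=20, R→Site 1 2·9=18, S→Site 1 2·20=40, T→Site 1 4·14=56, U→Site 1 6·9=54, V→Site 1 10·21=210, W→Site 1 14·20=280. Service 724; fixed 53; total 777.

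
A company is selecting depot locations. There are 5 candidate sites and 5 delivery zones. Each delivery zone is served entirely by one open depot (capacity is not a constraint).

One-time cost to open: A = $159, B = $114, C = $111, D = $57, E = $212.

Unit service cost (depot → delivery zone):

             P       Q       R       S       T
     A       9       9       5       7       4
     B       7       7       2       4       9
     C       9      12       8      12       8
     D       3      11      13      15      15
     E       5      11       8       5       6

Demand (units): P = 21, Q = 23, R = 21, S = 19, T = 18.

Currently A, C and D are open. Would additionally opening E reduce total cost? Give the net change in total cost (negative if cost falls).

Current service cost with {A, C, D}: 580.
Adding E: each delivery zone re-picks its cheapest; new service cost 542, saving 38.
Extra fixed cost: 212. Net change = 212 − 38 = 174.
(Totals: 907 → 1081.)

No — net change +174 (cost rises by 174).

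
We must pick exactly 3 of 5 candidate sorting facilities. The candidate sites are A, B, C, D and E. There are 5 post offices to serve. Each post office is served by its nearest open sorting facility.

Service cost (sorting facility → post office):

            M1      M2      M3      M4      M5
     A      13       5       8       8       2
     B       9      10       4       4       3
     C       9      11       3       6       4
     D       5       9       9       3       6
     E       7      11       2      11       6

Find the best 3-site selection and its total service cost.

Choose A, D and E; total service cost 17.

With exactly 3 open, each post office uses its cheapest among the chosen.
{A, D, E}: M1→D 5, M2→A 5, M3→E 2, M4→D 3, M5→A 2. Service cost 17.
{A, C, D}: service cost 18
{A, B, D}: service cost 19
Among all 10 size-3 choices, {A, D, E} is lowest.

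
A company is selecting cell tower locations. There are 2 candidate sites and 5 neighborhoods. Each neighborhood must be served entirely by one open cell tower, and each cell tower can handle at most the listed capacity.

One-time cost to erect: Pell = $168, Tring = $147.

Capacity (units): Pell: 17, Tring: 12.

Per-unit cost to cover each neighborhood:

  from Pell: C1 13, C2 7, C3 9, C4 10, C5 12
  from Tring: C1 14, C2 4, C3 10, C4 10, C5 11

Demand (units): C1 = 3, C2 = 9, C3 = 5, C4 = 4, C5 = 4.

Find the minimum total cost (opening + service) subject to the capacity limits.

Minimum total cost: 523

Open {Pell, Tring}: C1→Pell 13·3=39, C2→Tring 4·9=36, C3→Pell 9·5=45, C4→Pell 10·4=40, C5→Pell 12·4=48.
Loads: Pell carries 16/17, Tring carries 9/12. Service 208; fixed 315; total 523.
Next best feasible plan costs 526.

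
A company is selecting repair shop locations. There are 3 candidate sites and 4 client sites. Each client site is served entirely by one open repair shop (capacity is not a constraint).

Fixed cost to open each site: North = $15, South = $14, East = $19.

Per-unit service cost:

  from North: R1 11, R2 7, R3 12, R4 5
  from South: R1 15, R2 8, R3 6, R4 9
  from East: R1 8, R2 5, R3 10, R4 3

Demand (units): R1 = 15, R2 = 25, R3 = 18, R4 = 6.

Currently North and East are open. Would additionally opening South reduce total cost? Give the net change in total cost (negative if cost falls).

Yes — net change −58 (cost falls by 58).

Current service cost with {North, East}: 443.
Adding South: each client site re-picks its cheapest; new service cost 371, saving 72.
Extra fixed cost: 14. Net change = 14 − 72 = -58.
(Totals: 477 → 419.)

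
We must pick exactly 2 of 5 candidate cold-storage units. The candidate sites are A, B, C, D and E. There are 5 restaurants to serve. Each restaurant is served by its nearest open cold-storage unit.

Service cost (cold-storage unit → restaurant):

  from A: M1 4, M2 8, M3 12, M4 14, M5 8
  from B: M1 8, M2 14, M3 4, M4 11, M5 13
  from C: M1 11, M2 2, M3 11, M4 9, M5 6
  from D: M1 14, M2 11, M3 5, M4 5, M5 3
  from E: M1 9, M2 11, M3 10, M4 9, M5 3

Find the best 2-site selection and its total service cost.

Choose A and D; total service cost 25.

With exactly 2 open, each restaurant uses its cheapest among the chosen.
{A, D}: M1→A 4, M2→A 8, M3→D 5, M4→D 5, M5→D 3. Service cost 25.
{C, D}: service cost 26
{B, C}: service cost 29
Among all 10 size-2 choices, {A, D} is lowest.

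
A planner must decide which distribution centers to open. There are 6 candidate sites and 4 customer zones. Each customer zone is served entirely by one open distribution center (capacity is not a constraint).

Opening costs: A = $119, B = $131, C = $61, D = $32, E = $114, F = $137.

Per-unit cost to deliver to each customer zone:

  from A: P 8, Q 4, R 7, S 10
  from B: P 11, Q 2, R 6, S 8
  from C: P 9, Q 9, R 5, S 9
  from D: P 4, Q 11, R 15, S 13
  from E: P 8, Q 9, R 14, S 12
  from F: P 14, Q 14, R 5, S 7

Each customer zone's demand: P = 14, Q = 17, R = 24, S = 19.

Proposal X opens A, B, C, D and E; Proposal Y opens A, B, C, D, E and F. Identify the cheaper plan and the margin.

Proposal X: {A, B, C, D, E}: P→D 4·14=56, Q→B 2·17=34, R→C 5·24=120, S→B 8·19=152. Service 362; fixed 457; total 819.
Proposal Y: {A, B, C, D, E, F}: P→D 4·14=56, Q→B 2·17=34, R→C 5·24=120, S→F 7·19=133. Service 343; fixed 594; total 937.
Difference: |819 − 937| = 118.

Proposal X is cheaper by 118.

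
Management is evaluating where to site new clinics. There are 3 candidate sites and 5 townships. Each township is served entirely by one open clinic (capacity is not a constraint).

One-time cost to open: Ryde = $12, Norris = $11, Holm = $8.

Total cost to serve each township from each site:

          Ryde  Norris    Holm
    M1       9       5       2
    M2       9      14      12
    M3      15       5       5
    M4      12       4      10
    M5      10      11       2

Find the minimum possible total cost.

For any fixed open set, each township goes to its cheapest open site; total = fixed + service.
{Holm}: M1→Holm 2, M2→Holm 12, M3→Holm 5, M4→Holm 10, M5→Holm 2. Service 31; fixed 8; total 39.
{Norris, Holm}: service 25 + fixed 19 = 44
{Ryde, Holm}: service 28 + fixed 20 = 48
{Ryde, Norris, Holm}: service 22 + fixed 31 = 53
No other subset beats 39.

Minimum total cost: 39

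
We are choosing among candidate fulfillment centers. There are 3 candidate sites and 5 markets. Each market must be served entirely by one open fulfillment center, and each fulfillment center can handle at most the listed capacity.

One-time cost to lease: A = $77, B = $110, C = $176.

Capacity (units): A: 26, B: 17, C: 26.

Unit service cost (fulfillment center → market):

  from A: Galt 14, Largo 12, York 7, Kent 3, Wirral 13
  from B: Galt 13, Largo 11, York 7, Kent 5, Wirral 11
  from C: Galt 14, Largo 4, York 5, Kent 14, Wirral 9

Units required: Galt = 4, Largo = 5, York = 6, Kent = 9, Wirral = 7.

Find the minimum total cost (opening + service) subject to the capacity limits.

Minimum total cost: 440

Open {A, B}: Galt→B 13·4=52, Largo→B 11·5=55, York→A 7·6=42, Kent→A 3·9=27, Wirral→B 11·7=77.
Loads: A carries 15/26, B carries 16/17. Service 253; fixed 187; total 440.
Next best feasible plan costs 444.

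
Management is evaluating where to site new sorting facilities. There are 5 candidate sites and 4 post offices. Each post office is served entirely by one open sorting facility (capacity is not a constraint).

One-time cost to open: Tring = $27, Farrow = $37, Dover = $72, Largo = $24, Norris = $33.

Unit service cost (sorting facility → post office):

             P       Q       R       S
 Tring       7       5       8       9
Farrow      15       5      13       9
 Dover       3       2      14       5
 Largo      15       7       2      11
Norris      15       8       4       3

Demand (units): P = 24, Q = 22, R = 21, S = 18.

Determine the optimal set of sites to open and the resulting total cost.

For any fixed open set, each post office goes to its cheapest open site; total = fixed + service.
{Dover, Largo, Norris}: P→Dover 3·24=72, Q→Dover 2·22=44, R→Largo 2·21=42, S→Norris 3·18=54. Service 212; fixed 129; total 341.
{Dover, Largo}: service 248 + fixed 96 = 344
{Dover, Norris}: service 254 + fixed 105 = 359
{Tring, Farrow, Dover, Largo, Norris}: service 212 + fixed 193 = 405
No other subset beats 341.

Open Dover, Largo and Norris; minimum total cost 341.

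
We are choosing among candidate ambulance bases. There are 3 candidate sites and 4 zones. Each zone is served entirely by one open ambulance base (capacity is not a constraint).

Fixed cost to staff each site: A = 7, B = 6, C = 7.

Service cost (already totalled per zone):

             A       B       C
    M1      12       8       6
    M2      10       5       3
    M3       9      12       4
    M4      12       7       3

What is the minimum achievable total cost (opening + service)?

Minimum total cost: 23

For any fixed open set, each zone goes to its cheapest open site; total = fixed + service.
{C}: M1→C 6, M2→C 3, M3→C 4, M4→C 3. Service 16; fixed 7; total 23.
{B, C}: service 16 + fixed 13 = 29
{A, C}: M1→C 6, M2→C 3, M3→C 4, M4→C 3. Service 16; fixed 14; total 30.
{A, B, C}: service 16 + fixed 20 = 36
No other subset beats 23.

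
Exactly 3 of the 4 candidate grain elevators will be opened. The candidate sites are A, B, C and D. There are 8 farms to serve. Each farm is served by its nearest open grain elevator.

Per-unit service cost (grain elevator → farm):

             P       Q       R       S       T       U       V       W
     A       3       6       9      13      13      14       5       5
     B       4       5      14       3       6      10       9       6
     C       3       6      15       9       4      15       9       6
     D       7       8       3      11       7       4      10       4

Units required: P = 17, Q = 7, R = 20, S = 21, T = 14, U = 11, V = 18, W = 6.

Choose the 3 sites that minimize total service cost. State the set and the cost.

Choose A, B and D; total service cost 451.

With exactly 3 open, each farm uses its cheapest among the chosen.
{A, B, D}: P→A 3·17=51, Q→B 5·7=35, R→D 3·20=60, S→B 3·21=63, T→B 6·14=84, U→D 4·11=44, V→A 5·18=90, W→D 4·6=24. Service cost 451.
{B, C, D}: service cost 495
{A, C, D}: service cost 556
Among all 4 size-3 choices, {A, B, D} is lowest.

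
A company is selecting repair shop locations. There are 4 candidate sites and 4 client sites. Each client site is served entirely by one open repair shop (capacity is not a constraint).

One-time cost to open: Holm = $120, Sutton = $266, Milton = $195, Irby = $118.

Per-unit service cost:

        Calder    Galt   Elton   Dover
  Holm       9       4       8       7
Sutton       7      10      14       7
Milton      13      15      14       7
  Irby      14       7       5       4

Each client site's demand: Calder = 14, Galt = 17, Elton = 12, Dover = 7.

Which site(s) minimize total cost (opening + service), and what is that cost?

For any fixed open set, each client site goes to its cheapest open site; total = fixed + service.
{Holm}: Calder→Holm 9·14=126, Galt→Holm 4·17=68, Elton→Holm 8·12=96, Dover→Holm 7·7=49. Service 339; fixed 120; total 459.
{Holm, Irby}: service 282 + fixed 238 = 520
{Irby}: Calder→Irby 14·14=196, Galt→Irby 7·17=119, Elton→Irby 5·12=60, Dover→Irby 4·7=28. Service 403; fixed 118; total 521.
{Holm, Sutton, Milton, Irby}: Calder→Sutton 7·14=98, Galt→Holm 4·17=68, Elton→Irby 5·12=60, Dover→Irby 4·7=28. Service 254; fixed 699; total 953.
(All 15 nonempty subsets were checked; Holm only is lowest.)

Open Holm only; minimum total cost 459.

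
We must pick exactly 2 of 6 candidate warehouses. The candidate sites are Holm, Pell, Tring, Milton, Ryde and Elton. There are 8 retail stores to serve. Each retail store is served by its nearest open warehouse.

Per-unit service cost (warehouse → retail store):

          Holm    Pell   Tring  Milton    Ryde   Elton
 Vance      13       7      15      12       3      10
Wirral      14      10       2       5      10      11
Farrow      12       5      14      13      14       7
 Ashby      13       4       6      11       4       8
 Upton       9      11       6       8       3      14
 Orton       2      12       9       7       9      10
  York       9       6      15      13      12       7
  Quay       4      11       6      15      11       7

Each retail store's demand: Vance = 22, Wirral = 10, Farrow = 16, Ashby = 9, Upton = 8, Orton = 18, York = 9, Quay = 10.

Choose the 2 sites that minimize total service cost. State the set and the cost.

Choose Holm and Pell; total service cost 572.

With exactly 2 open, each retail store uses its cheapest among the chosen.
{Holm, Pell}: Vance→Pell 7·22=154, Wirral→Pell 10·10=100, Farrow→Pell 5·16=80, Ashby→Pell 4·9=36, Upton→Holm 9·8=72, Orton→Holm 2·18=36, York→Pell 6·9=54, Quay→Holm 4·10=40. Service cost 572.
{Holm, Ryde}: service cost 575
{Pell, Tring}: service cost 614
Among all 15 size-2 choices, {Holm, Pell} is lowest.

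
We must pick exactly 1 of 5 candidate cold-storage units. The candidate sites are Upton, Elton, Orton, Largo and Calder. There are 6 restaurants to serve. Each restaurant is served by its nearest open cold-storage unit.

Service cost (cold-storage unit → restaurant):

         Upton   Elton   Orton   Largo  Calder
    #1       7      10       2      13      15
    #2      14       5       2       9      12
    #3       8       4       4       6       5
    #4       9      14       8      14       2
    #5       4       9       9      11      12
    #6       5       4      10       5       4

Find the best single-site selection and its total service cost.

Choose Orton only; total service cost 35.

With exactly 1 open, each restaurant uses its cheapest among the chosen.
{Orton}: #1→Orton 2, #2→Orton 2, #3→Orton 4, #4→Orton 8, #5→Orton 9, #6→Orton 10. Service cost 35.
{Elton}: service cost 46
{Upton}: service cost 47
Among all 5 size-1 choices, {Orton} is lowest.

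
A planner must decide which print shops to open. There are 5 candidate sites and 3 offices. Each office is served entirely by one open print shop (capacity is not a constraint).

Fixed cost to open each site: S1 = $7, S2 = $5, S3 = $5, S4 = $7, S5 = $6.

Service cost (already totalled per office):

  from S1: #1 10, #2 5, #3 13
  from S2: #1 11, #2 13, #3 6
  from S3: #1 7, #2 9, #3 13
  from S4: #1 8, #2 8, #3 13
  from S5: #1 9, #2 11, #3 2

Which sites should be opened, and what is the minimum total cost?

For any fixed open set, each office goes to its cheapest open site; total = fixed + service.
{S5}: #1→S5 9, #2→S5 11, #3→S5 2. Service 22; fixed 6; total 28.
{S1, S5}: service 16 + fixed 13 = 29
{S3, S5}: service 18 + fixed 11 = 29
{S1, S2, S3, S4, S5}: #1→S3 7, #2→S1 5, #3→S5 2. Service 14; fixed 30; total 44.
No other subset beats 28.

Open S5 only; minimum total cost 28.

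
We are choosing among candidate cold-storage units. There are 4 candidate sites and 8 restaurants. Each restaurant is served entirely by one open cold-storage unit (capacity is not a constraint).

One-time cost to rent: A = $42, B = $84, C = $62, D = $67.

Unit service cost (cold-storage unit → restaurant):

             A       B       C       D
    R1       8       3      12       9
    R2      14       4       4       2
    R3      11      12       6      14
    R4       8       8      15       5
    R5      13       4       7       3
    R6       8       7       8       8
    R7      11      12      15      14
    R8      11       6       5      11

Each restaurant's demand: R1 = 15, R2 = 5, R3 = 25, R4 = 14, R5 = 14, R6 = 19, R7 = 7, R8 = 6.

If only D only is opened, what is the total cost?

Total cost: 990

Each restaurant is assigned to its cheapest site among the open ones.
{D}: R1→D 9·15=135, R2→D 2·5=10, R3→D 14·25=350, R4→D 5·14=70, R5→D 3·14=42, R6→D 8·19=152, R7→D 14·7=98, R8→D 11·6=66. Service 923; fixed 67; total 990.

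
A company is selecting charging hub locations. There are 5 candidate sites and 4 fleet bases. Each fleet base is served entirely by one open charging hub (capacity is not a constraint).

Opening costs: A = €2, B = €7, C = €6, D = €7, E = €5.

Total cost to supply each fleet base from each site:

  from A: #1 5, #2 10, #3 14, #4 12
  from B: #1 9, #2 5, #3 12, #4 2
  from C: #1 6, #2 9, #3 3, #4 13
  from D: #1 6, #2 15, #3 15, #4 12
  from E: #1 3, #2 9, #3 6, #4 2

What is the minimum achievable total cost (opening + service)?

Minimum total cost: 25

For any fixed open set, each fleet base goes to its cheapest open site; total = fixed + service.
{E}: #1→E 3, #2→E 9, #3→E 6, #4→E 2. Service 20; fixed 5; total 25.
{A, E}: #1→E 3, #2→E 9, #3→E 6, #4→E 2. Service 20; fixed 7; total 27.
{B, E}: #1→E 3, #2→B 5, #3→E 6, #4→B 2. Service 16; fixed 12; total 28.
{A, B, C, D, E}: service 13 + fixed 27 = 40
No other subset beats 25.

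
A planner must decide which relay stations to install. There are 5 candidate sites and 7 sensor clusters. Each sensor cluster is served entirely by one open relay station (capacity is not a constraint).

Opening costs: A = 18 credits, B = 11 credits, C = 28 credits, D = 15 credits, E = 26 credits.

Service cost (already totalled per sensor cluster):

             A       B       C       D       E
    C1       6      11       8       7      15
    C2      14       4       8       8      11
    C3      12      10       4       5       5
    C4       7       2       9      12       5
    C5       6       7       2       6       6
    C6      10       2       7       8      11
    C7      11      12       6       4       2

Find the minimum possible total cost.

For any fixed open set, each sensor cluster goes to its cheapest open site; total = fixed + service.
{B, D}: C1→D 7, C2→B 4, C3→D 5, C4→B 2, C5→D 6, C6→B 2, C7→D 4. Service 30; fixed 26; total 56.
{B}: C1→B 11, C2→B 4, C3→B 10, C4→B 2, C5→B 7, C6→B 2, C7→B 12. Service 48; fixed 11; total 59.
{D}: service 50 + fixed 15 = 65
{A, B, C, D, E}: service 22 + fixed 98 = 120
No other subset beats 56.

Minimum total cost: 56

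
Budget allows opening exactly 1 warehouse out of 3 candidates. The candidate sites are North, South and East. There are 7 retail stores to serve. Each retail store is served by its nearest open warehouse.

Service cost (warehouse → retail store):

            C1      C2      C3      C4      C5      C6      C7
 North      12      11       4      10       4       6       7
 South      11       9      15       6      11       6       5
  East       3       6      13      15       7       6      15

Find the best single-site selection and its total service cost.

Choose North only; total service cost 54.

With exactly 1 open, each retail store uses its cheapest among the chosen.
{North}: C1→North 12, C2→North 11, C3→North 4, C4→North 10, C5→North 4, C6→North 6, C7→North 7. Service cost 54.
{South}: service cost 63
{East}: service cost 65
Among all 3 size-1 choices, {North} is lowest.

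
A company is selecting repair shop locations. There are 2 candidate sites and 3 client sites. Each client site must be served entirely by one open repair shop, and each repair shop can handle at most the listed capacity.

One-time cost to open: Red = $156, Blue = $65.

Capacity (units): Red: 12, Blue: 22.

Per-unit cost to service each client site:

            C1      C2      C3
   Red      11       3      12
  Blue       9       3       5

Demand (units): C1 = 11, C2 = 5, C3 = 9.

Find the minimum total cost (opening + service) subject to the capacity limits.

Open {Red, Blue}: C1→Blue 9·11=99, C2→Red 3·5=15, C3→Blue 5·9=45.
Loads: Red carries 5/12, Blue carries 20/22. Service 159; fixed 221; total 380.
Next best feasible plan costs 402.

Minimum total cost: 380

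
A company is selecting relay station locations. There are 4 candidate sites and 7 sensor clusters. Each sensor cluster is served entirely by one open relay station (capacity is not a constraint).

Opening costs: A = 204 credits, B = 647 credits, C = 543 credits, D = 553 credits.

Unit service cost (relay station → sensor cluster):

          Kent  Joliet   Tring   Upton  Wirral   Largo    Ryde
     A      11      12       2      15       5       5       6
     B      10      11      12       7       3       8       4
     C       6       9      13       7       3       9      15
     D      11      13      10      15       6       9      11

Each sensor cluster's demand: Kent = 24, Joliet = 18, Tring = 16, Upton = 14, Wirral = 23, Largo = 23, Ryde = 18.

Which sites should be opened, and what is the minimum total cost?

Open A only; minimum total cost 1264.

For any fixed open set, each sensor cluster goes to its cheapest open site; total = fixed + service.
{A}: Kent→A 11·24=264, Joliet→A 12·18=216, Tring→A 2·16=32, Upton→A 15·14=210, Wirral→A 5·23=115, Largo→A 5·23=115, Ryde→A 6·18=108. Service 1060; fixed 204; total 1264.
{A, C}: Kent→C 6·24=144, Joliet→C 9·18=162, Tring→A 2·16=32, Upton→C 7·14=98, Wirral→C 3·23=69, Largo→A 5·23=115, Ryde→A 6·18=108. Service 728; fixed 747; total 1475.
{A, B}: service 824 + fixed 851 = 1675
{A, B, C, D}: Kent→C 6·24=144, Joliet→C 9·18=162, Tring→A 2·16=32, Upton→B 7·14=98, Wirral→B 3·23=69, Largo→A 5·23=115, Ryde→B 4·18=72. Service 692; fixed 1947; total 2639.
No other subset beats 1264.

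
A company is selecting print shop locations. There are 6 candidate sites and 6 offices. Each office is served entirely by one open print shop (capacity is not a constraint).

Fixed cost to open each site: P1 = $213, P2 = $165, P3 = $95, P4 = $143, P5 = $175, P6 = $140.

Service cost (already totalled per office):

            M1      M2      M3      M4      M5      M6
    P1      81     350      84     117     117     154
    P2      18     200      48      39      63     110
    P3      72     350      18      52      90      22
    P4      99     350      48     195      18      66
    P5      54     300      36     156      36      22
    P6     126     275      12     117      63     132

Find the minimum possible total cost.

For any fixed open set, each office goes to its cheapest open site; total = fixed + service.
{P2, P3}: M1→P2 18, M2→P2 200, M3→P3 18, M4→P2 39, M5→P2 63, M6→P3 22. Service 360; fixed 260; total 620.
{P2}: service 478 + fixed 165 = 643
{P2, P5}: M1→P2 18, M2→P2 200, M3→P5 36, M4→P2 39, M5→P5 36, M6→P5 22. Service 351; fixed 340; total 691.
{P1, P2, P3, P4, P5, P6}: service 309 + fixed 931 = 1240
No other subset beats 620.

Minimum total cost: 620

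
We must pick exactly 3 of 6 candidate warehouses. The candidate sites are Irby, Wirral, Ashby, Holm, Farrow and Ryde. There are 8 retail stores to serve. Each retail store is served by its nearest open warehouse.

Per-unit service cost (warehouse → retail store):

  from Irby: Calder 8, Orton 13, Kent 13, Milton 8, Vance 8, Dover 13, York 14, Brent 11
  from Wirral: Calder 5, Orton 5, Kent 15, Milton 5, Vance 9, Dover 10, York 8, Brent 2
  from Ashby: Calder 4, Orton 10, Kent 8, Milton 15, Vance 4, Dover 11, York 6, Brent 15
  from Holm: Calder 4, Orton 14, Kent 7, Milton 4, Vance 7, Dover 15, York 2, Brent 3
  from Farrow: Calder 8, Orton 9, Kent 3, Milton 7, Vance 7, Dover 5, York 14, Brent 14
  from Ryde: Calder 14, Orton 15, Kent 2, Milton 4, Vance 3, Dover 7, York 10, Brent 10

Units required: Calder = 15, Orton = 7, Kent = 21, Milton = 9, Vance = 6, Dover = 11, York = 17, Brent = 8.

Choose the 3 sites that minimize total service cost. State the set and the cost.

With exactly 3 open, each retail store uses its cheapest among the chosen.
{Wirral, Holm, Ryde}: Calder→Holm 4·15=60, Orton→Wirral 5·7=35, Kent→Ryde 2·21=42, Milton→Holm 4·9=36, Vance→Ryde 3·6=18, Dover→Ryde 7·11=77, York→Holm 2·17=34, Brent→Wirral 2·8=16. Service cost 318.
{Holm, Farrow, Ryde}: service cost 332
{Wirral, Holm, Farrow}: service cost 341
Among all 20 size-3 choices, {Wirral, Holm, Ryde} is lowest.

Choose Wirral, Holm and Ryde; total service cost 318.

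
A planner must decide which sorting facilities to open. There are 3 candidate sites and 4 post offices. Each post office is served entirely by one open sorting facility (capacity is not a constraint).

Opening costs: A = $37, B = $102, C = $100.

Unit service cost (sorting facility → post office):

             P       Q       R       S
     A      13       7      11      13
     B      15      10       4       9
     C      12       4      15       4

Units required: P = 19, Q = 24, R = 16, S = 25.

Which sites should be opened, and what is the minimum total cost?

For any fixed open set, each post office goes to its cheapest open site; total = fixed + service.
{B, C}: P→C 12·19=228, Q→C 4·24=96, R→B 4·16=64, S→C 4·25=100. Service 488; fixed 202; total 690.
{A, B, C}: P→C 12·19=228, Q→C 4·24=96, R→B 4·16=64, S→C 4·25=100. Service 488; fixed 239; total 727.
{A, C}: service 600 + fixed 137 = 737
{A}: P→A 13·19=247, Q→A 7·24=168, R→A 11·16=176, S→A 13·25=325. Service 916; fixed 37; total 953.
No other subset beats 690.

Open B and C; minimum total cost 690.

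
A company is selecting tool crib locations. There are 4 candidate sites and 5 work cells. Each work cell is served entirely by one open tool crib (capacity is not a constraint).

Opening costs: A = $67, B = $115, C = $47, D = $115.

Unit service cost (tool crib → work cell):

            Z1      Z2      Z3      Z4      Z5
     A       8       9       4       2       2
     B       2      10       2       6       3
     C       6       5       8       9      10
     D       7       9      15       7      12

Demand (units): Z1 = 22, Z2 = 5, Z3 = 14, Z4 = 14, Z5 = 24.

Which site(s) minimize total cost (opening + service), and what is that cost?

Open A and B; minimum total cost 375.

For any fixed open set, each work cell goes to its cheapest open site; total = fixed + service.
{A, B}: Z1→B 2·22=44, Z2→A 9·5=45, Z3→B 2·14=28, Z4→A 2·14=28, Z5→A 2·24=48. Service 193; fixed 182; total 375.
{B}: service 278 + fixed 115 = 393
{A, B, C}: service 173 + fixed 229 = 402
{A, B, C, D}: Z1→B 2·22=44, Z2→C 5·5=25, Z3→B 2·14=28, Z4→A 2·14=28, Z5→A 2·24=48. Service 173; fixed 344; total 517.
No other subset beats 375.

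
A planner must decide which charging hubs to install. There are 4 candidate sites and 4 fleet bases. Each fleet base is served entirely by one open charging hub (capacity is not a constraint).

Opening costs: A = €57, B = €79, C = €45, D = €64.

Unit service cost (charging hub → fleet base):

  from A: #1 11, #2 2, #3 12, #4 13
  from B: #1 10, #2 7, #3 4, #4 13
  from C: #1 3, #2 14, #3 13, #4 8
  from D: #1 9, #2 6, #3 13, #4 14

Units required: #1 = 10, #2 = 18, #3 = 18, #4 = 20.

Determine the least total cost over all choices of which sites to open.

For any fixed open set, each fleet base goes to its cheapest open site; total = fixed + service.
{A, B, C}: #1→C 3·10=30, #2→A 2·18=36, #3→B 4·18=72, #4→C 8·20=160. Service 298; fixed 181; total 479.
{B, C}: service 388 + fixed 124 = 512
{A, B, C, D}: #1→C 3·10=30, #2→A 2·18=36, #3→B 4·18=72, #4→C 8·20=160. Service 298; fixed 245; total 543.
{C}: service 676 + fixed 45 = 721
No other subset beats 479.

Minimum total cost: 479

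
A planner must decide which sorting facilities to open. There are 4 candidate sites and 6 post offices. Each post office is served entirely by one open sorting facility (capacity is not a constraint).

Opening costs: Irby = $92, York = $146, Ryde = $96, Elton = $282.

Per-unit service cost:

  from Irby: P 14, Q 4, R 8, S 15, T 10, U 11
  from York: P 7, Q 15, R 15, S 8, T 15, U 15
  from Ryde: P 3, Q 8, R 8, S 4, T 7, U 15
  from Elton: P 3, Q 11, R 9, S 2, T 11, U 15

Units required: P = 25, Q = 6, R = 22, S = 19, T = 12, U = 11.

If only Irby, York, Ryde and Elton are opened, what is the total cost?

Each post office is assigned to its cheapest site among the open ones.
{Irby, York, Ryde, Elton}: P→Ryde 3·25=75, Q→Irby 4·6=24, R→Irby 8·22=176, S→Elton 2·19=38, T→Ryde 7·12=84, U→Irby 11·11=121. Service 518; fixed 616; total 1134.

Total cost: 1134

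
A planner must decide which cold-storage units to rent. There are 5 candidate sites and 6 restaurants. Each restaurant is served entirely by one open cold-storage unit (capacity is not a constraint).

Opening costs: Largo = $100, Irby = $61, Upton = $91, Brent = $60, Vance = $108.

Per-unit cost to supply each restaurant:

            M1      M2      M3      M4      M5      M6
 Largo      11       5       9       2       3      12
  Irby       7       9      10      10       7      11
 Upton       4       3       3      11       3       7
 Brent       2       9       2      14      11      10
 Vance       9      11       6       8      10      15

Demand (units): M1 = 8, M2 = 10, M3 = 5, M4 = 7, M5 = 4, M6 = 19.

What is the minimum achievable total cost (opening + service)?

Minimum total cost: 390

For any fixed open set, each restaurant goes to its cheapest open site; total = fixed + service.
{Upton}: M1→Upton 4·8=32, M2→Upton 3·10=30, M3→Upton 3·5=15, M4→Upton 11·7=77, M5→Upton 3·4=12, M6→Upton 7·19=133. Service 299; fixed 91; total 390.
{Largo, Upton}: M1→Upton 4·8=32, M2→Upton 3·10=30, M3→Upton 3·5=15, M4→Largo 2·7=14, M5→Largo 3·4=12, M6→Upton 7·19=133. Service 236; fixed 191; total 427.
{Upton, Brent}: M1→Brent 2·8=16, M2→Upton 3·10=30, M3→Brent 2·5=10, M4→Upton 11·7=77, M5→Upton 3·4=12, M6→Upton 7·19=133. Service 278; fixed 151; total 429.
{Largo, Irby, Upton, Brent, Vance}: service 215 + fixed 420 = 635
No other subset beats 390.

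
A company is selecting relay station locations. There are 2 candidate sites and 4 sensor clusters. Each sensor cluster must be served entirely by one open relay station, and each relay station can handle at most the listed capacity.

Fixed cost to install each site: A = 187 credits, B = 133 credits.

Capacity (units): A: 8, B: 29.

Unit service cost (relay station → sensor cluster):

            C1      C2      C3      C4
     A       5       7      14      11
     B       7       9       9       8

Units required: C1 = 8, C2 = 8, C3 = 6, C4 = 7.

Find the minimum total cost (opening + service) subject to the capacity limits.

Minimum total cost: 371

Open {B}: C1→B 7·8=56, C2→B 9·8=72, C3→B 9·6=54, C4→B 8·7=56.
Loads: B carries 29/29. Service 238; fixed 133; total 371.
Next best feasible plan costs 542.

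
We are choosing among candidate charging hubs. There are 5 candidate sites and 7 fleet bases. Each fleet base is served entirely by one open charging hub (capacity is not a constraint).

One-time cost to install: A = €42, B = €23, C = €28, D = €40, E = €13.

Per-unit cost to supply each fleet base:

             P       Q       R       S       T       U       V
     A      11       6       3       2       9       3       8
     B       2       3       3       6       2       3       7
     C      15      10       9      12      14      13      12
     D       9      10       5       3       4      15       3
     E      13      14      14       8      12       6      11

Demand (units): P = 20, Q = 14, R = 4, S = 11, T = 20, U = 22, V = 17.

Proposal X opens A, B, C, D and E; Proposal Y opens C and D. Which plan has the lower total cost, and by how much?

Proposal X: {A, B, C, D, E}: P→B 2·20=40, Q→B 3·14=42, R→A 3·4=12, S→A 2·11=22, T→B 2·20=40, U→A 3·22=66, V→D 3·17=51. Service 273; fixed 146; total 419.
Proposal Y: {C, D}: P→D 9·20=180, Q→C 10·14=140, R→D 5·4=20, S→D 3·11=33, T→D 4·20=80, U→C 13·22=286, V→D 3·17=51. Service 790; fixed 68; total 858.
Difference: |419 − 858| = 439.

Proposal X is cheaper by 439.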